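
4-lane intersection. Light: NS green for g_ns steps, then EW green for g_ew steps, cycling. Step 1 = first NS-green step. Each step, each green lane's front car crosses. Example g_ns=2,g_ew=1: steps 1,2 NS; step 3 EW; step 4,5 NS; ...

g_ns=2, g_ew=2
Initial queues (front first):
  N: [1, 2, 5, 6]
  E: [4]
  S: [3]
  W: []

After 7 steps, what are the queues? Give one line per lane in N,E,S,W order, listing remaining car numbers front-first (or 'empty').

Step 1 [NS]: N:car1-GO,E:wait,S:car3-GO,W:wait | queues: N=3 E=1 S=0 W=0
Step 2 [NS]: N:car2-GO,E:wait,S:empty,W:wait | queues: N=2 E=1 S=0 W=0
Step 3 [EW]: N:wait,E:car4-GO,S:wait,W:empty | queues: N=2 E=0 S=0 W=0
Step 4 [EW]: N:wait,E:empty,S:wait,W:empty | queues: N=2 E=0 S=0 W=0
Step 5 [NS]: N:car5-GO,E:wait,S:empty,W:wait | queues: N=1 E=0 S=0 W=0
Step 6 [NS]: N:car6-GO,E:wait,S:empty,W:wait | queues: N=0 E=0 S=0 W=0

N: empty
E: empty
S: empty
W: empty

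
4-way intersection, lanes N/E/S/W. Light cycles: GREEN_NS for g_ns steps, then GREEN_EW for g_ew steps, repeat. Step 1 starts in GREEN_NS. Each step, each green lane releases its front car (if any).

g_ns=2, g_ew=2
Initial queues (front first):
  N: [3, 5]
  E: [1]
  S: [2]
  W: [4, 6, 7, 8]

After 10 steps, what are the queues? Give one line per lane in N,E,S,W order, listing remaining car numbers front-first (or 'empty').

Step 1 [NS]: N:car3-GO,E:wait,S:car2-GO,W:wait | queues: N=1 E=1 S=0 W=4
Step 2 [NS]: N:car5-GO,E:wait,S:empty,W:wait | queues: N=0 E=1 S=0 W=4
Step 3 [EW]: N:wait,E:car1-GO,S:wait,W:car4-GO | queues: N=0 E=0 S=0 W=3
Step 4 [EW]: N:wait,E:empty,S:wait,W:car6-GO | queues: N=0 E=0 S=0 W=2
Step 5 [NS]: N:empty,E:wait,S:empty,W:wait | queues: N=0 E=0 S=0 W=2
Step 6 [NS]: N:empty,E:wait,S:empty,W:wait | queues: N=0 E=0 S=0 W=2
Step 7 [EW]: N:wait,E:empty,S:wait,W:car7-GO | queues: N=0 E=0 S=0 W=1
Step 8 [EW]: N:wait,E:empty,S:wait,W:car8-GO | queues: N=0 E=0 S=0 W=0

N: empty
E: empty
S: empty
W: empty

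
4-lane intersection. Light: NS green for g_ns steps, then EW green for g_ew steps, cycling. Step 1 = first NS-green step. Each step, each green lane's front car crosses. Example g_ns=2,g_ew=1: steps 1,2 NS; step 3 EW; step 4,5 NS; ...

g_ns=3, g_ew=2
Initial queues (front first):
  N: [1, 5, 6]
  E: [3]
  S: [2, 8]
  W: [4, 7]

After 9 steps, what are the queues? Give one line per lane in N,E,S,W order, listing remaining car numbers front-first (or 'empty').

Step 1 [NS]: N:car1-GO,E:wait,S:car2-GO,W:wait | queues: N=2 E=1 S=1 W=2
Step 2 [NS]: N:car5-GO,E:wait,S:car8-GO,W:wait | queues: N=1 E=1 S=0 W=2
Step 3 [NS]: N:car6-GO,E:wait,S:empty,W:wait | queues: N=0 E=1 S=0 W=2
Step 4 [EW]: N:wait,E:car3-GO,S:wait,W:car4-GO | queues: N=0 E=0 S=0 W=1
Step 5 [EW]: N:wait,E:empty,S:wait,W:car7-GO | queues: N=0 E=0 S=0 W=0

N: empty
E: empty
S: empty
W: empty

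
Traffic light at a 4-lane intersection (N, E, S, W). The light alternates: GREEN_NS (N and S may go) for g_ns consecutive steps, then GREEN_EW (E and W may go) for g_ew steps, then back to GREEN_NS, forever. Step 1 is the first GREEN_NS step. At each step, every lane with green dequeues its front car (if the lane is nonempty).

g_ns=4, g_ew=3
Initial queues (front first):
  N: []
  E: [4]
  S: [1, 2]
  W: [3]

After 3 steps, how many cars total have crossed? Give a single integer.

Answer: 2

Derivation:
Step 1 [NS]: N:empty,E:wait,S:car1-GO,W:wait | queues: N=0 E=1 S=1 W=1
Step 2 [NS]: N:empty,E:wait,S:car2-GO,W:wait | queues: N=0 E=1 S=0 W=1
Step 3 [NS]: N:empty,E:wait,S:empty,W:wait | queues: N=0 E=1 S=0 W=1
Cars crossed by step 3: 2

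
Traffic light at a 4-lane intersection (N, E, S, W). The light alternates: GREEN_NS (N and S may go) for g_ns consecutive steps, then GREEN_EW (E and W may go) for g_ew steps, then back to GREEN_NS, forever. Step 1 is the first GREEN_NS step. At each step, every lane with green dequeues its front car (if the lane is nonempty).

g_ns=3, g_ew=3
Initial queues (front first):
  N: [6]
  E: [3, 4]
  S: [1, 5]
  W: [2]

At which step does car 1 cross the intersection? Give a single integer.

Step 1 [NS]: N:car6-GO,E:wait,S:car1-GO,W:wait | queues: N=0 E=2 S=1 W=1
Step 2 [NS]: N:empty,E:wait,S:car5-GO,W:wait | queues: N=0 E=2 S=0 W=1
Step 3 [NS]: N:empty,E:wait,S:empty,W:wait | queues: N=0 E=2 S=0 W=1
Step 4 [EW]: N:wait,E:car3-GO,S:wait,W:car2-GO | queues: N=0 E=1 S=0 W=0
Step 5 [EW]: N:wait,E:car4-GO,S:wait,W:empty | queues: N=0 E=0 S=0 W=0
Car 1 crosses at step 1

1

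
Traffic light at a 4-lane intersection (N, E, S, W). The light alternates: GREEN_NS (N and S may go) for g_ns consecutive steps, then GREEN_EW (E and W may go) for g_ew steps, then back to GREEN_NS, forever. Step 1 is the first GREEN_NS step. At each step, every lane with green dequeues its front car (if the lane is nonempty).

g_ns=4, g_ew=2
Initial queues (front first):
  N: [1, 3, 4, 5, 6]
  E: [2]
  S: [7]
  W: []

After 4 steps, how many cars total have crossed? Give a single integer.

Answer: 5

Derivation:
Step 1 [NS]: N:car1-GO,E:wait,S:car7-GO,W:wait | queues: N=4 E=1 S=0 W=0
Step 2 [NS]: N:car3-GO,E:wait,S:empty,W:wait | queues: N=3 E=1 S=0 W=0
Step 3 [NS]: N:car4-GO,E:wait,S:empty,W:wait | queues: N=2 E=1 S=0 W=0
Step 4 [NS]: N:car5-GO,E:wait,S:empty,W:wait | queues: N=1 E=1 S=0 W=0
Cars crossed by step 4: 5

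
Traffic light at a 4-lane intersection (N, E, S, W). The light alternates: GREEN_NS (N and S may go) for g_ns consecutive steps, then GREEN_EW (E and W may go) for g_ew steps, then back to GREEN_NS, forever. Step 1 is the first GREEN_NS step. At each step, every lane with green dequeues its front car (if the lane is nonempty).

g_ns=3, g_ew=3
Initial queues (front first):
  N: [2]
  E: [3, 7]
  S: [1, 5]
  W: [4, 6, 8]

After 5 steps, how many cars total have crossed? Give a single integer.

Step 1 [NS]: N:car2-GO,E:wait,S:car1-GO,W:wait | queues: N=0 E=2 S=1 W=3
Step 2 [NS]: N:empty,E:wait,S:car5-GO,W:wait | queues: N=0 E=2 S=0 W=3
Step 3 [NS]: N:empty,E:wait,S:empty,W:wait | queues: N=0 E=2 S=0 W=3
Step 4 [EW]: N:wait,E:car3-GO,S:wait,W:car4-GO | queues: N=0 E=1 S=0 W=2
Step 5 [EW]: N:wait,E:car7-GO,S:wait,W:car6-GO | queues: N=0 E=0 S=0 W=1
Cars crossed by step 5: 7

Answer: 7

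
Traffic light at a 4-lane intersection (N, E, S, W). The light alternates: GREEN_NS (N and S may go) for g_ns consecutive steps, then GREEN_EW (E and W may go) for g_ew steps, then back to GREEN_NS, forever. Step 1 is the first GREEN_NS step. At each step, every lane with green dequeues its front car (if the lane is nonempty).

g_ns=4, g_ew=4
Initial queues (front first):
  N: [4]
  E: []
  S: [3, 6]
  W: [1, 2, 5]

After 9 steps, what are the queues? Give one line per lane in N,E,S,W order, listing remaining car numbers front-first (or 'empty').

Step 1 [NS]: N:car4-GO,E:wait,S:car3-GO,W:wait | queues: N=0 E=0 S=1 W=3
Step 2 [NS]: N:empty,E:wait,S:car6-GO,W:wait | queues: N=0 E=0 S=0 W=3
Step 3 [NS]: N:empty,E:wait,S:empty,W:wait | queues: N=0 E=0 S=0 W=3
Step 4 [NS]: N:empty,E:wait,S:empty,W:wait | queues: N=0 E=0 S=0 W=3
Step 5 [EW]: N:wait,E:empty,S:wait,W:car1-GO | queues: N=0 E=0 S=0 W=2
Step 6 [EW]: N:wait,E:empty,S:wait,W:car2-GO | queues: N=0 E=0 S=0 W=1
Step 7 [EW]: N:wait,E:empty,S:wait,W:car5-GO | queues: N=0 E=0 S=0 W=0

N: empty
E: empty
S: empty
W: empty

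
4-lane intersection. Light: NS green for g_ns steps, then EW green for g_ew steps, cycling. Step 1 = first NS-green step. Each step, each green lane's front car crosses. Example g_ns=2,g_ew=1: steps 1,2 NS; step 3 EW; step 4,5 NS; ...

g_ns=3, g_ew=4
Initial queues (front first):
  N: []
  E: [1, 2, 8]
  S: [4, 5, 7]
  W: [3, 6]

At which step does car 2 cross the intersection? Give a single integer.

Step 1 [NS]: N:empty,E:wait,S:car4-GO,W:wait | queues: N=0 E=3 S=2 W=2
Step 2 [NS]: N:empty,E:wait,S:car5-GO,W:wait | queues: N=0 E=3 S=1 W=2
Step 3 [NS]: N:empty,E:wait,S:car7-GO,W:wait | queues: N=0 E=3 S=0 W=2
Step 4 [EW]: N:wait,E:car1-GO,S:wait,W:car3-GO | queues: N=0 E=2 S=0 W=1
Step 5 [EW]: N:wait,E:car2-GO,S:wait,W:car6-GO | queues: N=0 E=1 S=0 W=0
Step 6 [EW]: N:wait,E:car8-GO,S:wait,W:empty | queues: N=0 E=0 S=0 W=0
Car 2 crosses at step 5

5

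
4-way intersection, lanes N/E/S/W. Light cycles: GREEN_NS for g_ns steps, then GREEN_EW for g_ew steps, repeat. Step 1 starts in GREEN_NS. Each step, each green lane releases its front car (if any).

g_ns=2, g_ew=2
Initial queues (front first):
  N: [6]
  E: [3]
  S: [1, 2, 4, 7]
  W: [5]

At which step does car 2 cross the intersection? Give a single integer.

Step 1 [NS]: N:car6-GO,E:wait,S:car1-GO,W:wait | queues: N=0 E=1 S=3 W=1
Step 2 [NS]: N:empty,E:wait,S:car2-GO,W:wait | queues: N=0 E=1 S=2 W=1
Step 3 [EW]: N:wait,E:car3-GO,S:wait,W:car5-GO | queues: N=0 E=0 S=2 W=0
Step 4 [EW]: N:wait,E:empty,S:wait,W:empty | queues: N=0 E=0 S=2 W=0
Step 5 [NS]: N:empty,E:wait,S:car4-GO,W:wait | queues: N=0 E=0 S=1 W=0
Step 6 [NS]: N:empty,E:wait,S:car7-GO,W:wait | queues: N=0 E=0 S=0 W=0
Car 2 crosses at step 2

2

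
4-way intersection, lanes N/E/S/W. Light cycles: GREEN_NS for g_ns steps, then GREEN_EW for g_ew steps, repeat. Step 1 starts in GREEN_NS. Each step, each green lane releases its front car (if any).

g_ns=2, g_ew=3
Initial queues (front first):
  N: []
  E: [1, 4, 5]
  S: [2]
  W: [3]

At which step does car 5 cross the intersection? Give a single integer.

Step 1 [NS]: N:empty,E:wait,S:car2-GO,W:wait | queues: N=0 E=3 S=0 W=1
Step 2 [NS]: N:empty,E:wait,S:empty,W:wait | queues: N=0 E=3 S=0 W=1
Step 3 [EW]: N:wait,E:car1-GO,S:wait,W:car3-GO | queues: N=0 E=2 S=0 W=0
Step 4 [EW]: N:wait,E:car4-GO,S:wait,W:empty | queues: N=0 E=1 S=0 W=0
Step 5 [EW]: N:wait,E:car5-GO,S:wait,W:empty | queues: N=0 E=0 S=0 W=0
Car 5 crosses at step 5

5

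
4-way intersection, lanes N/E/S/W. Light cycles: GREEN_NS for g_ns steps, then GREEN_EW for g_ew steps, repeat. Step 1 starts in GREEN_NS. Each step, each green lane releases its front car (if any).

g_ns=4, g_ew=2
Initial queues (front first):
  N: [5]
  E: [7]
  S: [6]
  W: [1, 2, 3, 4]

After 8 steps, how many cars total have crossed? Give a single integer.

Step 1 [NS]: N:car5-GO,E:wait,S:car6-GO,W:wait | queues: N=0 E=1 S=0 W=4
Step 2 [NS]: N:empty,E:wait,S:empty,W:wait | queues: N=0 E=1 S=0 W=4
Step 3 [NS]: N:empty,E:wait,S:empty,W:wait | queues: N=0 E=1 S=0 W=4
Step 4 [NS]: N:empty,E:wait,S:empty,W:wait | queues: N=0 E=1 S=0 W=4
Step 5 [EW]: N:wait,E:car7-GO,S:wait,W:car1-GO | queues: N=0 E=0 S=0 W=3
Step 6 [EW]: N:wait,E:empty,S:wait,W:car2-GO | queues: N=0 E=0 S=0 W=2
Step 7 [NS]: N:empty,E:wait,S:empty,W:wait | queues: N=0 E=0 S=0 W=2
Step 8 [NS]: N:empty,E:wait,S:empty,W:wait | queues: N=0 E=0 S=0 W=2
Cars crossed by step 8: 5

Answer: 5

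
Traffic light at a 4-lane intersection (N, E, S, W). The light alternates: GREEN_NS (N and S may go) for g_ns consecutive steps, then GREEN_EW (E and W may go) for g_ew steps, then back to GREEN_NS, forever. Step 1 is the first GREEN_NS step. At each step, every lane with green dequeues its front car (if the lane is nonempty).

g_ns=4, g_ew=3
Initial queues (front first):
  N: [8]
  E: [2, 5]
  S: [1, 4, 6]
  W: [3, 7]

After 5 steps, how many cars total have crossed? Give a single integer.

Step 1 [NS]: N:car8-GO,E:wait,S:car1-GO,W:wait | queues: N=0 E=2 S=2 W=2
Step 2 [NS]: N:empty,E:wait,S:car4-GO,W:wait | queues: N=0 E=2 S=1 W=2
Step 3 [NS]: N:empty,E:wait,S:car6-GO,W:wait | queues: N=0 E=2 S=0 W=2
Step 4 [NS]: N:empty,E:wait,S:empty,W:wait | queues: N=0 E=2 S=0 W=2
Step 5 [EW]: N:wait,E:car2-GO,S:wait,W:car3-GO | queues: N=0 E=1 S=0 W=1
Cars crossed by step 5: 6

Answer: 6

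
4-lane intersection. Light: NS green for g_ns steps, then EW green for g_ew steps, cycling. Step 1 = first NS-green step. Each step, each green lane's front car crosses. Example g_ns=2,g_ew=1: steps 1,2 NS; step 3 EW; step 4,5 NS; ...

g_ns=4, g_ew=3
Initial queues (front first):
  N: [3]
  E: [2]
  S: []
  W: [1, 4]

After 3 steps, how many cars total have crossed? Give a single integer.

Answer: 1

Derivation:
Step 1 [NS]: N:car3-GO,E:wait,S:empty,W:wait | queues: N=0 E=1 S=0 W=2
Step 2 [NS]: N:empty,E:wait,S:empty,W:wait | queues: N=0 E=1 S=0 W=2
Step 3 [NS]: N:empty,E:wait,S:empty,W:wait | queues: N=0 E=1 S=0 W=2
Cars crossed by step 3: 1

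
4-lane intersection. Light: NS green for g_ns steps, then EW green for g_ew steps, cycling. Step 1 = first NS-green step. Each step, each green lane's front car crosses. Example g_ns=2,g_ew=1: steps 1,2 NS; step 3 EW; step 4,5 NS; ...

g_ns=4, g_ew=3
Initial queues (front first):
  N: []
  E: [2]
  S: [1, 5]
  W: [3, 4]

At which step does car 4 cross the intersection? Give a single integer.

Step 1 [NS]: N:empty,E:wait,S:car1-GO,W:wait | queues: N=0 E=1 S=1 W=2
Step 2 [NS]: N:empty,E:wait,S:car5-GO,W:wait | queues: N=0 E=1 S=0 W=2
Step 3 [NS]: N:empty,E:wait,S:empty,W:wait | queues: N=0 E=1 S=0 W=2
Step 4 [NS]: N:empty,E:wait,S:empty,W:wait | queues: N=0 E=1 S=0 W=2
Step 5 [EW]: N:wait,E:car2-GO,S:wait,W:car3-GO | queues: N=0 E=0 S=0 W=1
Step 6 [EW]: N:wait,E:empty,S:wait,W:car4-GO | queues: N=0 E=0 S=0 W=0
Car 4 crosses at step 6

6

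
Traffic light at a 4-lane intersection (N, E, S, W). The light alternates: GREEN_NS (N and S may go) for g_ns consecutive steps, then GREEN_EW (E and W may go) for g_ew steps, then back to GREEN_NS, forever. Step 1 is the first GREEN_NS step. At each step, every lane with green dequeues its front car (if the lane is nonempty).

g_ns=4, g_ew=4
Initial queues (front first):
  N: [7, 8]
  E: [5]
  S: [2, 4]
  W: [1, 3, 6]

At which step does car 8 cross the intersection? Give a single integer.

Step 1 [NS]: N:car7-GO,E:wait,S:car2-GO,W:wait | queues: N=1 E=1 S=1 W=3
Step 2 [NS]: N:car8-GO,E:wait,S:car4-GO,W:wait | queues: N=0 E=1 S=0 W=3
Step 3 [NS]: N:empty,E:wait,S:empty,W:wait | queues: N=0 E=1 S=0 W=3
Step 4 [NS]: N:empty,E:wait,S:empty,W:wait | queues: N=0 E=1 S=0 W=3
Step 5 [EW]: N:wait,E:car5-GO,S:wait,W:car1-GO | queues: N=0 E=0 S=0 W=2
Step 6 [EW]: N:wait,E:empty,S:wait,W:car3-GO | queues: N=0 E=0 S=0 W=1
Step 7 [EW]: N:wait,E:empty,S:wait,W:car6-GO | queues: N=0 E=0 S=0 W=0
Car 8 crosses at step 2

2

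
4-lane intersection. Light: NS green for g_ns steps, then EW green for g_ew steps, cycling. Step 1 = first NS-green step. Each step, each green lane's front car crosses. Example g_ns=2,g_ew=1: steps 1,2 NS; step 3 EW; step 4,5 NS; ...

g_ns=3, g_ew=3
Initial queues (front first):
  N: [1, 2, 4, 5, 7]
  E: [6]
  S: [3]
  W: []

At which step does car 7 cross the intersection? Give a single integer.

Step 1 [NS]: N:car1-GO,E:wait,S:car3-GO,W:wait | queues: N=4 E=1 S=0 W=0
Step 2 [NS]: N:car2-GO,E:wait,S:empty,W:wait | queues: N=3 E=1 S=0 W=0
Step 3 [NS]: N:car4-GO,E:wait,S:empty,W:wait | queues: N=2 E=1 S=0 W=0
Step 4 [EW]: N:wait,E:car6-GO,S:wait,W:empty | queues: N=2 E=0 S=0 W=0
Step 5 [EW]: N:wait,E:empty,S:wait,W:empty | queues: N=2 E=0 S=0 W=0
Step 6 [EW]: N:wait,E:empty,S:wait,W:empty | queues: N=2 E=0 S=0 W=0
Step 7 [NS]: N:car5-GO,E:wait,S:empty,W:wait | queues: N=1 E=0 S=0 W=0
Step 8 [NS]: N:car7-GO,E:wait,S:empty,W:wait | queues: N=0 E=0 S=0 W=0
Car 7 crosses at step 8

8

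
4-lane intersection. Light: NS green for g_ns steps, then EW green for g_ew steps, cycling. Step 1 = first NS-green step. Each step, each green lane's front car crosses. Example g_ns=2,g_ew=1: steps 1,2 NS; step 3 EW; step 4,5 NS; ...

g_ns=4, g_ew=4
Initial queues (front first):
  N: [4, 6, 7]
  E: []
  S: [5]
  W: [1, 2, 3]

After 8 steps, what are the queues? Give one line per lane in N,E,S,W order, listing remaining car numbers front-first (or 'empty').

Step 1 [NS]: N:car4-GO,E:wait,S:car5-GO,W:wait | queues: N=2 E=0 S=0 W=3
Step 2 [NS]: N:car6-GO,E:wait,S:empty,W:wait | queues: N=1 E=0 S=0 W=3
Step 3 [NS]: N:car7-GO,E:wait,S:empty,W:wait | queues: N=0 E=0 S=0 W=3
Step 4 [NS]: N:empty,E:wait,S:empty,W:wait | queues: N=0 E=0 S=0 W=3
Step 5 [EW]: N:wait,E:empty,S:wait,W:car1-GO | queues: N=0 E=0 S=0 W=2
Step 6 [EW]: N:wait,E:empty,S:wait,W:car2-GO | queues: N=0 E=0 S=0 W=1
Step 7 [EW]: N:wait,E:empty,S:wait,W:car3-GO | queues: N=0 E=0 S=0 W=0

N: empty
E: empty
S: empty
W: empty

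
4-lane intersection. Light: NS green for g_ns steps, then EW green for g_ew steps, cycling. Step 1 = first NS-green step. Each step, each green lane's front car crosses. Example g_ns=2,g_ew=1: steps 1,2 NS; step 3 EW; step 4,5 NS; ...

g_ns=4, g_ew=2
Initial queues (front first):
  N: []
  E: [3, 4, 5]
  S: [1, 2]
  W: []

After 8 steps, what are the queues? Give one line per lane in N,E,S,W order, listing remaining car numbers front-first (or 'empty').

Step 1 [NS]: N:empty,E:wait,S:car1-GO,W:wait | queues: N=0 E=3 S=1 W=0
Step 2 [NS]: N:empty,E:wait,S:car2-GO,W:wait | queues: N=0 E=3 S=0 W=0
Step 3 [NS]: N:empty,E:wait,S:empty,W:wait | queues: N=0 E=3 S=0 W=0
Step 4 [NS]: N:empty,E:wait,S:empty,W:wait | queues: N=0 E=3 S=0 W=0
Step 5 [EW]: N:wait,E:car3-GO,S:wait,W:empty | queues: N=0 E=2 S=0 W=0
Step 6 [EW]: N:wait,E:car4-GO,S:wait,W:empty | queues: N=0 E=1 S=0 W=0
Step 7 [NS]: N:empty,E:wait,S:empty,W:wait | queues: N=0 E=1 S=0 W=0
Step 8 [NS]: N:empty,E:wait,S:empty,W:wait | queues: N=0 E=1 S=0 W=0

N: empty
E: 5
S: empty
W: empty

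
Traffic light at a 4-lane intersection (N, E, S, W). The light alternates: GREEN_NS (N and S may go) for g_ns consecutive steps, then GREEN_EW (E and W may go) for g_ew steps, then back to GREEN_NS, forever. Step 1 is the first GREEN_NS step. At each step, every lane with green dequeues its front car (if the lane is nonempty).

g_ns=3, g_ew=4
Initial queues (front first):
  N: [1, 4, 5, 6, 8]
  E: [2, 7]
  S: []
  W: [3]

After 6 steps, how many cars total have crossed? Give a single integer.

Answer: 6

Derivation:
Step 1 [NS]: N:car1-GO,E:wait,S:empty,W:wait | queues: N=4 E=2 S=0 W=1
Step 2 [NS]: N:car4-GO,E:wait,S:empty,W:wait | queues: N=3 E=2 S=0 W=1
Step 3 [NS]: N:car5-GO,E:wait,S:empty,W:wait | queues: N=2 E=2 S=0 W=1
Step 4 [EW]: N:wait,E:car2-GO,S:wait,W:car3-GO | queues: N=2 E=1 S=0 W=0
Step 5 [EW]: N:wait,E:car7-GO,S:wait,W:empty | queues: N=2 E=0 S=0 W=0
Step 6 [EW]: N:wait,E:empty,S:wait,W:empty | queues: N=2 E=0 S=0 W=0
Cars crossed by step 6: 6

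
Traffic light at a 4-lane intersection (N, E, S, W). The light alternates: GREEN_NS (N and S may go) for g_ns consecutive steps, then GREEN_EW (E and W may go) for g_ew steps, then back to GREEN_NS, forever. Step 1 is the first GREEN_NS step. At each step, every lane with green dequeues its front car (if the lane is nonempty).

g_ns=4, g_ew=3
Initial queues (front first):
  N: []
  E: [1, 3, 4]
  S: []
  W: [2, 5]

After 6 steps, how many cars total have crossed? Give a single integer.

Answer: 4

Derivation:
Step 1 [NS]: N:empty,E:wait,S:empty,W:wait | queues: N=0 E=3 S=0 W=2
Step 2 [NS]: N:empty,E:wait,S:empty,W:wait | queues: N=0 E=3 S=0 W=2
Step 3 [NS]: N:empty,E:wait,S:empty,W:wait | queues: N=0 E=3 S=0 W=2
Step 4 [NS]: N:empty,E:wait,S:empty,W:wait | queues: N=0 E=3 S=0 W=2
Step 5 [EW]: N:wait,E:car1-GO,S:wait,W:car2-GO | queues: N=0 E=2 S=0 W=1
Step 6 [EW]: N:wait,E:car3-GO,S:wait,W:car5-GO | queues: N=0 E=1 S=0 W=0
Cars crossed by step 6: 4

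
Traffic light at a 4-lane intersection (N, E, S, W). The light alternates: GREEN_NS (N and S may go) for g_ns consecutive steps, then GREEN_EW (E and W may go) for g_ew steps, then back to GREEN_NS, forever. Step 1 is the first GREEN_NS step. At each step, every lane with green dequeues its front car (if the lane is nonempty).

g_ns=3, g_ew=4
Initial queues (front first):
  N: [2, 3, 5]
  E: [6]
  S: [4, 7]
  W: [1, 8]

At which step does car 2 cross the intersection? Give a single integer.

Step 1 [NS]: N:car2-GO,E:wait,S:car4-GO,W:wait | queues: N=2 E=1 S=1 W=2
Step 2 [NS]: N:car3-GO,E:wait,S:car7-GO,W:wait | queues: N=1 E=1 S=0 W=2
Step 3 [NS]: N:car5-GO,E:wait,S:empty,W:wait | queues: N=0 E=1 S=0 W=2
Step 4 [EW]: N:wait,E:car6-GO,S:wait,W:car1-GO | queues: N=0 E=0 S=0 W=1
Step 5 [EW]: N:wait,E:empty,S:wait,W:car8-GO | queues: N=0 E=0 S=0 W=0
Car 2 crosses at step 1

1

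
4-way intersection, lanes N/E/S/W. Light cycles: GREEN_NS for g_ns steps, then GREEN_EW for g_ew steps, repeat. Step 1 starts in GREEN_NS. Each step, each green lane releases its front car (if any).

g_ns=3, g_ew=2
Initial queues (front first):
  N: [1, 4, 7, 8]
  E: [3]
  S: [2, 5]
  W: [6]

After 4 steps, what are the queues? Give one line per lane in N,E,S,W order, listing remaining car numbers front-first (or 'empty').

Step 1 [NS]: N:car1-GO,E:wait,S:car2-GO,W:wait | queues: N=3 E=1 S=1 W=1
Step 2 [NS]: N:car4-GO,E:wait,S:car5-GO,W:wait | queues: N=2 E=1 S=0 W=1
Step 3 [NS]: N:car7-GO,E:wait,S:empty,W:wait | queues: N=1 E=1 S=0 W=1
Step 4 [EW]: N:wait,E:car3-GO,S:wait,W:car6-GO | queues: N=1 E=0 S=0 W=0

N: 8
E: empty
S: empty
W: empty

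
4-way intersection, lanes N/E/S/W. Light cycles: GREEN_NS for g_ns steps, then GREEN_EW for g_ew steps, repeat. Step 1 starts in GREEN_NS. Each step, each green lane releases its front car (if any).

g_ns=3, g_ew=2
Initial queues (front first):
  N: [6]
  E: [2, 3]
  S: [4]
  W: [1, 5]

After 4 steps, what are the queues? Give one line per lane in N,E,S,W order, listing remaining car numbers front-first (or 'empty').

Step 1 [NS]: N:car6-GO,E:wait,S:car4-GO,W:wait | queues: N=0 E=2 S=0 W=2
Step 2 [NS]: N:empty,E:wait,S:empty,W:wait | queues: N=0 E=2 S=0 W=2
Step 3 [NS]: N:empty,E:wait,S:empty,W:wait | queues: N=0 E=2 S=0 W=2
Step 4 [EW]: N:wait,E:car2-GO,S:wait,W:car1-GO | queues: N=0 E=1 S=0 W=1

N: empty
E: 3
S: empty
W: 5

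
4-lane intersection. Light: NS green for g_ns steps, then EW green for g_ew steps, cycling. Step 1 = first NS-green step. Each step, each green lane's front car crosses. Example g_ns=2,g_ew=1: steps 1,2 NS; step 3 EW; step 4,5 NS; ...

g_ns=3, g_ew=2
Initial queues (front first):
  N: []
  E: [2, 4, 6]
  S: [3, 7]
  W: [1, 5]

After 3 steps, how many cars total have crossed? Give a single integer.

Step 1 [NS]: N:empty,E:wait,S:car3-GO,W:wait | queues: N=0 E=3 S=1 W=2
Step 2 [NS]: N:empty,E:wait,S:car7-GO,W:wait | queues: N=0 E=3 S=0 W=2
Step 3 [NS]: N:empty,E:wait,S:empty,W:wait | queues: N=0 E=3 S=0 W=2
Cars crossed by step 3: 2

Answer: 2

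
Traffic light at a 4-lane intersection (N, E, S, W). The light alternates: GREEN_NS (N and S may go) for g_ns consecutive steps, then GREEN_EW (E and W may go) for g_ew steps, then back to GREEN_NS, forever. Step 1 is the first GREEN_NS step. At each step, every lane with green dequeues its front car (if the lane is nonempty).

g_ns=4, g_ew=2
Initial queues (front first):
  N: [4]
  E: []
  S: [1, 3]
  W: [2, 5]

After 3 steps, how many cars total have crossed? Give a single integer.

Step 1 [NS]: N:car4-GO,E:wait,S:car1-GO,W:wait | queues: N=0 E=0 S=1 W=2
Step 2 [NS]: N:empty,E:wait,S:car3-GO,W:wait | queues: N=0 E=0 S=0 W=2
Step 3 [NS]: N:empty,E:wait,S:empty,W:wait | queues: N=0 E=0 S=0 W=2
Cars crossed by step 3: 3

Answer: 3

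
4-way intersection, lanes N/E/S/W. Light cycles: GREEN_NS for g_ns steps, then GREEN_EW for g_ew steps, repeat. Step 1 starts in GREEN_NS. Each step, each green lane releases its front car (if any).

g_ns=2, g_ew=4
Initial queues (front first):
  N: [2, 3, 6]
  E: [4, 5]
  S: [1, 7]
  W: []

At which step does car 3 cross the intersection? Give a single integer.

Step 1 [NS]: N:car2-GO,E:wait,S:car1-GO,W:wait | queues: N=2 E=2 S=1 W=0
Step 2 [NS]: N:car3-GO,E:wait,S:car7-GO,W:wait | queues: N=1 E=2 S=0 W=0
Step 3 [EW]: N:wait,E:car4-GO,S:wait,W:empty | queues: N=1 E=1 S=0 W=0
Step 4 [EW]: N:wait,E:car5-GO,S:wait,W:empty | queues: N=1 E=0 S=0 W=0
Step 5 [EW]: N:wait,E:empty,S:wait,W:empty | queues: N=1 E=0 S=0 W=0
Step 6 [EW]: N:wait,E:empty,S:wait,W:empty | queues: N=1 E=0 S=0 W=0
Step 7 [NS]: N:car6-GO,E:wait,S:empty,W:wait | queues: N=0 E=0 S=0 W=0
Car 3 crosses at step 2

2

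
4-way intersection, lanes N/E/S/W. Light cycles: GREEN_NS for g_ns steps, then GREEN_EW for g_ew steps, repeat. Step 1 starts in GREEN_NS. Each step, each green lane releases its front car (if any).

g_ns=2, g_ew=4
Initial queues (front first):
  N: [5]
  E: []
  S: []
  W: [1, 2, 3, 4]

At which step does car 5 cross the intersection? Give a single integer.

Step 1 [NS]: N:car5-GO,E:wait,S:empty,W:wait | queues: N=0 E=0 S=0 W=4
Step 2 [NS]: N:empty,E:wait,S:empty,W:wait | queues: N=0 E=0 S=0 W=4
Step 3 [EW]: N:wait,E:empty,S:wait,W:car1-GO | queues: N=0 E=0 S=0 W=3
Step 4 [EW]: N:wait,E:empty,S:wait,W:car2-GO | queues: N=0 E=0 S=0 W=2
Step 5 [EW]: N:wait,E:empty,S:wait,W:car3-GO | queues: N=0 E=0 S=0 W=1
Step 6 [EW]: N:wait,E:empty,S:wait,W:car4-GO | queues: N=0 E=0 S=0 W=0
Car 5 crosses at step 1

1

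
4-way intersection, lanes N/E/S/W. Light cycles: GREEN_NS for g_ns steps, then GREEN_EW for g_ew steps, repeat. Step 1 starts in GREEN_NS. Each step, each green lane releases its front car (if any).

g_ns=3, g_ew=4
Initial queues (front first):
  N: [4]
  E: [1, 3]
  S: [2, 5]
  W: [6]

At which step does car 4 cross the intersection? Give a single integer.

Step 1 [NS]: N:car4-GO,E:wait,S:car2-GO,W:wait | queues: N=0 E=2 S=1 W=1
Step 2 [NS]: N:empty,E:wait,S:car5-GO,W:wait | queues: N=0 E=2 S=0 W=1
Step 3 [NS]: N:empty,E:wait,S:empty,W:wait | queues: N=0 E=2 S=0 W=1
Step 4 [EW]: N:wait,E:car1-GO,S:wait,W:car6-GO | queues: N=0 E=1 S=0 W=0
Step 5 [EW]: N:wait,E:car3-GO,S:wait,W:empty | queues: N=0 E=0 S=0 W=0
Car 4 crosses at step 1

1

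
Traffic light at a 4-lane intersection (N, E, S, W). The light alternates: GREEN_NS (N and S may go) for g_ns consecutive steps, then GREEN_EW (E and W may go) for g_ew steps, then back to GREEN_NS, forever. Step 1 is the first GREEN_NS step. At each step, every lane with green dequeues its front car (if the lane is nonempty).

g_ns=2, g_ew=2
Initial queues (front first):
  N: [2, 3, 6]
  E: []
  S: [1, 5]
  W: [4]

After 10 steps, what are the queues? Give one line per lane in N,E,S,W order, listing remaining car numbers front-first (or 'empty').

Step 1 [NS]: N:car2-GO,E:wait,S:car1-GO,W:wait | queues: N=2 E=0 S=1 W=1
Step 2 [NS]: N:car3-GO,E:wait,S:car5-GO,W:wait | queues: N=1 E=0 S=0 W=1
Step 3 [EW]: N:wait,E:empty,S:wait,W:car4-GO | queues: N=1 E=0 S=0 W=0
Step 4 [EW]: N:wait,E:empty,S:wait,W:empty | queues: N=1 E=0 S=0 W=0
Step 5 [NS]: N:car6-GO,E:wait,S:empty,W:wait | queues: N=0 E=0 S=0 W=0

N: empty
E: empty
S: empty
W: empty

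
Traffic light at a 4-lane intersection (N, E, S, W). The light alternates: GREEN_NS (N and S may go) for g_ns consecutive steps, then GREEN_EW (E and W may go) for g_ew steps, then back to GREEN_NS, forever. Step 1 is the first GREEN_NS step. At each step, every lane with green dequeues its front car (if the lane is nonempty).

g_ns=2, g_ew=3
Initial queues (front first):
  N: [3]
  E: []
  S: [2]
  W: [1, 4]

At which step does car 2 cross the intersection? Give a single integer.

Step 1 [NS]: N:car3-GO,E:wait,S:car2-GO,W:wait | queues: N=0 E=0 S=0 W=2
Step 2 [NS]: N:empty,E:wait,S:empty,W:wait | queues: N=0 E=0 S=0 W=2
Step 3 [EW]: N:wait,E:empty,S:wait,W:car1-GO | queues: N=0 E=0 S=0 W=1
Step 4 [EW]: N:wait,E:empty,S:wait,W:car4-GO | queues: N=0 E=0 S=0 W=0
Car 2 crosses at step 1

1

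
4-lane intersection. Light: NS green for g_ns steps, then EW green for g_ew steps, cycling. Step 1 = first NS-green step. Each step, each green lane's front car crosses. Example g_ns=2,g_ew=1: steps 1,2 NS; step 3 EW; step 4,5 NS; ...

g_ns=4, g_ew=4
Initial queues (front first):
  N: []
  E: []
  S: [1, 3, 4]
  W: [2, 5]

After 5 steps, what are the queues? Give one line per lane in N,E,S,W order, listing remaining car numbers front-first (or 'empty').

Step 1 [NS]: N:empty,E:wait,S:car1-GO,W:wait | queues: N=0 E=0 S=2 W=2
Step 2 [NS]: N:empty,E:wait,S:car3-GO,W:wait | queues: N=0 E=0 S=1 W=2
Step 3 [NS]: N:empty,E:wait,S:car4-GO,W:wait | queues: N=0 E=0 S=0 W=2
Step 4 [NS]: N:empty,E:wait,S:empty,W:wait | queues: N=0 E=0 S=0 W=2
Step 5 [EW]: N:wait,E:empty,S:wait,W:car2-GO | queues: N=0 E=0 S=0 W=1

N: empty
E: empty
S: empty
W: 5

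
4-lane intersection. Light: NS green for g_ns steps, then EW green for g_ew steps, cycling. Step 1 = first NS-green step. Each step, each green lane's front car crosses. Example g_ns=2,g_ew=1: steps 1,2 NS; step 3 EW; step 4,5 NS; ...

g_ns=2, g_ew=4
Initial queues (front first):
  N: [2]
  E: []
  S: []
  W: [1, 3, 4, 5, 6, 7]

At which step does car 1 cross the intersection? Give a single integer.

Step 1 [NS]: N:car2-GO,E:wait,S:empty,W:wait | queues: N=0 E=0 S=0 W=6
Step 2 [NS]: N:empty,E:wait,S:empty,W:wait | queues: N=0 E=0 S=0 W=6
Step 3 [EW]: N:wait,E:empty,S:wait,W:car1-GO | queues: N=0 E=0 S=0 W=5
Step 4 [EW]: N:wait,E:empty,S:wait,W:car3-GO | queues: N=0 E=0 S=0 W=4
Step 5 [EW]: N:wait,E:empty,S:wait,W:car4-GO | queues: N=0 E=0 S=0 W=3
Step 6 [EW]: N:wait,E:empty,S:wait,W:car5-GO | queues: N=0 E=0 S=0 W=2
Step 7 [NS]: N:empty,E:wait,S:empty,W:wait | queues: N=0 E=0 S=0 W=2
Step 8 [NS]: N:empty,E:wait,S:empty,W:wait | queues: N=0 E=0 S=0 W=2
Step 9 [EW]: N:wait,E:empty,S:wait,W:car6-GO | queues: N=0 E=0 S=0 W=1
Step 10 [EW]: N:wait,E:empty,S:wait,W:car7-GO | queues: N=0 E=0 S=0 W=0
Car 1 crosses at step 3

3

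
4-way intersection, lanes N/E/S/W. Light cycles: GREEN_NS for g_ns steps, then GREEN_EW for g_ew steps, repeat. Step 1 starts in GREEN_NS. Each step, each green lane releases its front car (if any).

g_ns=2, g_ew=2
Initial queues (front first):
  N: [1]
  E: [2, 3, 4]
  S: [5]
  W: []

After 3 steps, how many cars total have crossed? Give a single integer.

Step 1 [NS]: N:car1-GO,E:wait,S:car5-GO,W:wait | queues: N=0 E=3 S=0 W=0
Step 2 [NS]: N:empty,E:wait,S:empty,W:wait | queues: N=0 E=3 S=0 W=0
Step 3 [EW]: N:wait,E:car2-GO,S:wait,W:empty | queues: N=0 E=2 S=0 W=0
Cars crossed by step 3: 3

Answer: 3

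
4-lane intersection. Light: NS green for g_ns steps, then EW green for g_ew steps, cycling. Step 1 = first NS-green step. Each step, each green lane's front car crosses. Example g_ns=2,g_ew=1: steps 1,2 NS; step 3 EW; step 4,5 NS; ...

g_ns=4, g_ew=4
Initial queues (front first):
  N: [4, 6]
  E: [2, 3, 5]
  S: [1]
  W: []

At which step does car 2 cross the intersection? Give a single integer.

Step 1 [NS]: N:car4-GO,E:wait,S:car1-GO,W:wait | queues: N=1 E=3 S=0 W=0
Step 2 [NS]: N:car6-GO,E:wait,S:empty,W:wait | queues: N=0 E=3 S=0 W=0
Step 3 [NS]: N:empty,E:wait,S:empty,W:wait | queues: N=0 E=3 S=0 W=0
Step 4 [NS]: N:empty,E:wait,S:empty,W:wait | queues: N=0 E=3 S=0 W=0
Step 5 [EW]: N:wait,E:car2-GO,S:wait,W:empty | queues: N=0 E=2 S=0 W=0
Step 6 [EW]: N:wait,E:car3-GO,S:wait,W:empty | queues: N=0 E=1 S=0 W=0
Step 7 [EW]: N:wait,E:car5-GO,S:wait,W:empty | queues: N=0 E=0 S=0 W=0
Car 2 crosses at step 5

5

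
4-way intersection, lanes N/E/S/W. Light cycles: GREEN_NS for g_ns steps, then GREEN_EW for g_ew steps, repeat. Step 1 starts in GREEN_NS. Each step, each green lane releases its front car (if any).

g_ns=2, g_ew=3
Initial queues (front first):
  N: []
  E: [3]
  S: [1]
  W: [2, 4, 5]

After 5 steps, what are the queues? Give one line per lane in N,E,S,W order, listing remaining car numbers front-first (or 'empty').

Step 1 [NS]: N:empty,E:wait,S:car1-GO,W:wait | queues: N=0 E=1 S=0 W=3
Step 2 [NS]: N:empty,E:wait,S:empty,W:wait | queues: N=0 E=1 S=0 W=3
Step 3 [EW]: N:wait,E:car3-GO,S:wait,W:car2-GO | queues: N=0 E=0 S=0 W=2
Step 4 [EW]: N:wait,E:empty,S:wait,W:car4-GO | queues: N=0 E=0 S=0 W=1
Step 5 [EW]: N:wait,E:empty,S:wait,W:car5-GO | queues: N=0 E=0 S=0 W=0

N: empty
E: empty
S: empty
W: empty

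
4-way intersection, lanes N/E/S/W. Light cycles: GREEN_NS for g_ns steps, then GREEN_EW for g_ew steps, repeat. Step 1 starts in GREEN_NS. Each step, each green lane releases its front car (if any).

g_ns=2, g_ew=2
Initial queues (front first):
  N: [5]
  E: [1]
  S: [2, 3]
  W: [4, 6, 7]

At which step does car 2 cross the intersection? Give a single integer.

Step 1 [NS]: N:car5-GO,E:wait,S:car2-GO,W:wait | queues: N=0 E=1 S=1 W=3
Step 2 [NS]: N:empty,E:wait,S:car3-GO,W:wait | queues: N=0 E=1 S=0 W=3
Step 3 [EW]: N:wait,E:car1-GO,S:wait,W:car4-GO | queues: N=0 E=0 S=0 W=2
Step 4 [EW]: N:wait,E:empty,S:wait,W:car6-GO | queues: N=0 E=0 S=0 W=1
Step 5 [NS]: N:empty,E:wait,S:empty,W:wait | queues: N=0 E=0 S=0 W=1
Step 6 [NS]: N:empty,E:wait,S:empty,W:wait | queues: N=0 E=0 S=0 W=1
Step 7 [EW]: N:wait,E:empty,S:wait,W:car7-GO | queues: N=0 E=0 S=0 W=0
Car 2 crosses at step 1

1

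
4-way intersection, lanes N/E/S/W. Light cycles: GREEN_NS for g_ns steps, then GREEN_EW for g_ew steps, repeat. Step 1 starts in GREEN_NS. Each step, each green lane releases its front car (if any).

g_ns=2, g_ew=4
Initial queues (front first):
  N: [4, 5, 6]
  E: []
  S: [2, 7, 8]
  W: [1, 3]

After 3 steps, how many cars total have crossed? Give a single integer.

Answer: 5

Derivation:
Step 1 [NS]: N:car4-GO,E:wait,S:car2-GO,W:wait | queues: N=2 E=0 S=2 W=2
Step 2 [NS]: N:car5-GO,E:wait,S:car7-GO,W:wait | queues: N=1 E=0 S=1 W=2
Step 3 [EW]: N:wait,E:empty,S:wait,W:car1-GO | queues: N=1 E=0 S=1 W=1
Cars crossed by step 3: 5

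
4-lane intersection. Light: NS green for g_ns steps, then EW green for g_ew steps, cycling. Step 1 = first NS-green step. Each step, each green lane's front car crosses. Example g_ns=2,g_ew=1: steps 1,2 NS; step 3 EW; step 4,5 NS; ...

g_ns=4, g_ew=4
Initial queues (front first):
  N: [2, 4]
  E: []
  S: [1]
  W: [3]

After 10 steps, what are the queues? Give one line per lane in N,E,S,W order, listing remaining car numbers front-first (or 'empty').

Step 1 [NS]: N:car2-GO,E:wait,S:car1-GO,W:wait | queues: N=1 E=0 S=0 W=1
Step 2 [NS]: N:car4-GO,E:wait,S:empty,W:wait | queues: N=0 E=0 S=0 W=1
Step 3 [NS]: N:empty,E:wait,S:empty,W:wait | queues: N=0 E=0 S=0 W=1
Step 4 [NS]: N:empty,E:wait,S:empty,W:wait | queues: N=0 E=0 S=0 W=1
Step 5 [EW]: N:wait,E:empty,S:wait,W:car3-GO | queues: N=0 E=0 S=0 W=0

N: empty
E: empty
S: empty
W: empty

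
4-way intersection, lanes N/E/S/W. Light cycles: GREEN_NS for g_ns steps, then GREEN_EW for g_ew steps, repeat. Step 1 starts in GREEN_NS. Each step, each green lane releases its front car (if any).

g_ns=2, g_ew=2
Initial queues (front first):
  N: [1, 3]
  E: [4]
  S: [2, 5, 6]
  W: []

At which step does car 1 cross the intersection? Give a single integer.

Step 1 [NS]: N:car1-GO,E:wait,S:car2-GO,W:wait | queues: N=1 E=1 S=2 W=0
Step 2 [NS]: N:car3-GO,E:wait,S:car5-GO,W:wait | queues: N=0 E=1 S=1 W=0
Step 3 [EW]: N:wait,E:car4-GO,S:wait,W:empty | queues: N=0 E=0 S=1 W=0
Step 4 [EW]: N:wait,E:empty,S:wait,W:empty | queues: N=0 E=0 S=1 W=0
Step 5 [NS]: N:empty,E:wait,S:car6-GO,W:wait | queues: N=0 E=0 S=0 W=0
Car 1 crosses at step 1

1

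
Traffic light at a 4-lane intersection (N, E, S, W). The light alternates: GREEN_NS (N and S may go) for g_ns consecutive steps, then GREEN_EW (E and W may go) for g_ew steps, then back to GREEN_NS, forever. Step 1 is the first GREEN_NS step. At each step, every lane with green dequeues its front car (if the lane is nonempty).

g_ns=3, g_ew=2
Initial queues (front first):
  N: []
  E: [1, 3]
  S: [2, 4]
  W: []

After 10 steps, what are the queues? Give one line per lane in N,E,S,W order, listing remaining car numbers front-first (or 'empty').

Step 1 [NS]: N:empty,E:wait,S:car2-GO,W:wait | queues: N=0 E=2 S=1 W=0
Step 2 [NS]: N:empty,E:wait,S:car4-GO,W:wait | queues: N=0 E=2 S=0 W=0
Step 3 [NS]: N:empty,E:wait,S:empty,W:wait | queues: N=0 E=2 S=0 W=0
Step 4 [EW]: N:wait,E:car1-GO,S:wait,W:empty | queues: N=0 E=1 S=0 W=0
Step 5 [EW]: N:wait,E:car3-GO,S:wait,W:empty | queues: N=0 E=0 S=0 W=0

N: empty
E: empty
S: empty
W: empty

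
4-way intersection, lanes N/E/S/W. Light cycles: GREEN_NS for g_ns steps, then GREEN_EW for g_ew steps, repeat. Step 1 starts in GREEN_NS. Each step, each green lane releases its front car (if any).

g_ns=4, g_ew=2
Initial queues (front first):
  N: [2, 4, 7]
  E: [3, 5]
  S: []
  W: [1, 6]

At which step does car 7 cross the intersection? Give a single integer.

Step 1 [NS]: N:car2-GO,E:wait,S:empty,W:wait | queues: N=2 E=2 S=0 W=2
Step 2 [NS]: N:car4-GO,E:wait,S:empty,W:wait | queues: N=1 E=2 S=0 W=2
Step 3 [NS]: N:car7-GO,E:wait,S:empty,W:wait | queues: N=0 E=2 S=0 W=2
Step 4 [NS]: N:empty,E:wait,S:empty,W:wait | queues: N=0 E=2 S=0 W=2
Step 5 [EW]: N:wait,E:car3-GO,S:wait,W:car1-GO | queues: N=0 E=1 S=0 W=1
Step 6 [EW]: N:wait,E:car5-GO,S:wait,W:car6-GO | queues: N=0 E=0 S=0 W=0
Car 7 crosses at step 3

3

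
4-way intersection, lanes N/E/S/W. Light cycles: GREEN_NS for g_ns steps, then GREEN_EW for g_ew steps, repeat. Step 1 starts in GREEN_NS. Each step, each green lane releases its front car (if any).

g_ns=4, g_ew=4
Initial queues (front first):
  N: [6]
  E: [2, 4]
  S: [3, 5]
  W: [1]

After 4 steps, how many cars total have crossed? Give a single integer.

Answer: 3

Derivation:
Step 1 [NS]: N:car6-GO,E:wait,S:car3-GO,W:wait | queues: N=0 E=2 S=1 W=1
Step 2 [NS]: N:empty,E:wait,S:car5-GO,W:wait | queues: N=0 E=2 S=0 W=1
Step 3 [NS]: N:empty,E:wait,S:empty,W:wait | queues: N=0 E=2 S=0 W=1
Step 4 [NS]: N:empty,E:wait,S:empty,W:wait | queues: N=0 E=2 S=0 W=1
Cars crossed by step 4: 3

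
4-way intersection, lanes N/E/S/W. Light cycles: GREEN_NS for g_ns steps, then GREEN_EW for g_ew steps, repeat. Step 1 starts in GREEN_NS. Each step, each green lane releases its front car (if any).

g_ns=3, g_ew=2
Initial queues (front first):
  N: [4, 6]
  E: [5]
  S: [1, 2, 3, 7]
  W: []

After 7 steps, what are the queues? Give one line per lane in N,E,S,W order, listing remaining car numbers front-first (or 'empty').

Step 1 [NS]: N:car4-GO,E:wait,S:car1-GO,W:wait | queues: N=1 E=1 S=3 W=0
Step 2 [NS]: N:car6-GO,E:wait,S:car2-GO,W:wait | queues: N=0 E=1 S=2 W=0
Step 3 [NS]: N:empty,E:wait,S:car3-GO,W:wait | queues: N=0 E=1 S=1 W=0
Step 4 [EW]: N:wait,E:car5-GO,S:wait,W:empty | queues: N=0 E=0 S=1 W=0
Step 5 [EW]: N:wait,E:empty,S:wait,W:empty | queues: N=0 E=0 S=1 W=0
Step 6 [NS]: N:empty,E:wait,S:car7-GO,W:wait | queues: N=0 E=0 S=0 W=0

N: empty
E: empty
S: empty
W: empty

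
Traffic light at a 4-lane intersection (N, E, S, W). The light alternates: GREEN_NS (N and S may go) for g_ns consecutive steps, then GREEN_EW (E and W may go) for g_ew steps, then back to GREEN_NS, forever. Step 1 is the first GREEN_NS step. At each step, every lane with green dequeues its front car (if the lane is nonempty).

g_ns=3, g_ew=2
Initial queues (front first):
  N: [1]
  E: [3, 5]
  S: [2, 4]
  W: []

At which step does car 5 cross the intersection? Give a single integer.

Step 1 [NS]: N:car1-GO,E:wait,S:car2-GO,W:wait | queues: N=0 E=2 S=1 W=0
Step 2 [NS]: N:empty,E:wait,S:car4-GO,W:wait | queues: N=0 E=2 S=0 W=0
Step 3 [NS]: N:empty,E:wait,S:empty,W:wait | queues: N=0 E=2 S=0 W=0
Step 4 [EW]: N:wait,E:car3-GO,S:wait,W:empty | queues: N=0 E=1 S=0 W=0
Step 5 [EW]: N:wait,E:car5-GO,S:wait,W:empty | queues: N=0 E=0 S=0 W=0
Car 5 crosses at step 5

5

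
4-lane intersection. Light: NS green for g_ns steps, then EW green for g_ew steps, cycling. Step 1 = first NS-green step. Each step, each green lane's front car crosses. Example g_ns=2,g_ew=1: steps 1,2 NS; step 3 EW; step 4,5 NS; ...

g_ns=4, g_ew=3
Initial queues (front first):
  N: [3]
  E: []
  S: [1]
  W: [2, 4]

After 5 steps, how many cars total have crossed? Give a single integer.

Step 1 [NS]: N:car3-GO,E:wait,S:car1-GO,W:wait | queues: N=0 E=0 S=0 W=2
Step 2 [NS]: N:empty,E:wait,S:empty,W:wait | queues: N=0 E=0 S=0 W=2
Step 3 [NS]: N:empty,E:wait,S:empty,W:wait | queues: N=0 E=0 S=0 W=2
Step 4 [NS]: N:empty,E:wait,S:empty,W:wait | queues: N=0 E=0 S=0 W=2
Step 5 [EW]: N:wait,E:empty,S:wait,W:car2-GO | queues: N=0 E=0 S=0 W=1
Cars crossed by step 5: 3

Answer: 3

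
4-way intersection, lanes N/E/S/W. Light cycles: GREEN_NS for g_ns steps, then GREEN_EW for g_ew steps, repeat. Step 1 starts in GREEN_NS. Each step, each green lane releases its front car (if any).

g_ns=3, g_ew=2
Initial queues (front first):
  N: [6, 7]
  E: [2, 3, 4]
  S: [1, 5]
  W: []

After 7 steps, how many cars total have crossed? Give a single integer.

Step 1 [NS]: N:car6-GO,E:wait,S:car1-GO,W:wait | queues: N=1 E=3 S=1 W=0
Step 2 [NS]: N:car7-GO,E:wait,S:car5-GO,W:wait | queues: N=0 E=3 S=0 W=0
Step 3 [NS]: N:empty,E:wait,S:empty,W:wait | queues: N=0 E=3 S=0 W=0
Step 4 [EW]: N:wait,E:car2-GO,S:wait,W:empty | queues: N=0 E=2 S=0 W=0
Step 5 [EW]: N:wait,E:car3-GO,S:wait,W:empty | queues: N=0 E=1 S=0 W=0
Step 6 [NS]: N:empty,E:wait,S:empty,W:wait | queues: N=0 E=1 S=0 W=0
Step 7 [NS]: N:empty,E:wait,S:empty,W:wait | queues: N=0 E=1 S=0 W=0
Cars crossed by step 7: 6

Answer: 6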